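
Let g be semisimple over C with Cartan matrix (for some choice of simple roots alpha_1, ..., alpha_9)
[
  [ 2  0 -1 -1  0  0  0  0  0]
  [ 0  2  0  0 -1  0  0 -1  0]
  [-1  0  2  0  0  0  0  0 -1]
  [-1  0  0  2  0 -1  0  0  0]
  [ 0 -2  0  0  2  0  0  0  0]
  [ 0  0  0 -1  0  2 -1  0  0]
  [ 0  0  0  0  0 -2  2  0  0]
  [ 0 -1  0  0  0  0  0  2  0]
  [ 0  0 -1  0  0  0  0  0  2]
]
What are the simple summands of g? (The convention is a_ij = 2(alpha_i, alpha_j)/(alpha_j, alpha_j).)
type C_3 + type C_6

The diagram associated to this matrix has two connected components: the simple roots {alpha_2, alpha_5, alpha_8} form a chain of 3 nodes with a double edge at one end; the terminal node there is the unique long simple root (C_3), and {alpha_1, alpha_3, alpha_4, alpha_6, alpha_7, alpha_9} form a chain of 6 nodes with a double edge at one end; the terminal node there is the unique long simple root (C_6). A semisimple Lie algebra decomposes uniquely as the direct sum of simple ideals, one per connected component of its Dynkin diagram, so g ≅ C_3 ⊕ C_6 (dimension 21 + 78 = 99).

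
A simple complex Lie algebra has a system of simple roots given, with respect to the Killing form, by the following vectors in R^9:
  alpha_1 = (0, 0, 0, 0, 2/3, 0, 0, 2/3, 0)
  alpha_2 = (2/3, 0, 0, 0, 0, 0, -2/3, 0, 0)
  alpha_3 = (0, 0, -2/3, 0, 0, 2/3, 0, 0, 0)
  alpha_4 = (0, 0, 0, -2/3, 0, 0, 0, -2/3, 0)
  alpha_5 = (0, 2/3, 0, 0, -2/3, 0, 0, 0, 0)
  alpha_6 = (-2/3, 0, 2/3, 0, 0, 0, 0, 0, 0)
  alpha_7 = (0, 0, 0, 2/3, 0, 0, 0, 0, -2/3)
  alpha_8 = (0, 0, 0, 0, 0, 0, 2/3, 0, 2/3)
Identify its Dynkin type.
A_8 (sl(9))

Compute the Cartan integers a_ij = 2(alpha_i, alpha_j)/(alpha_j, alpha_j); the resulting 8x8 Cartan matrix is
[[2, 0, 0, -1, -1, 0, 0, 0], [0, 2, 0, 0, 0, -1, 0, -1], [0, 0, 2, 0, 0, -1, 0, 0], [-1, 0, 0, 2, 0, 0, -1, 0], [-1, 0, 0, 0, 2, 0, 0, 0], [0, -1, -1, 0, 0, 2, 0, 0], [0, 0, 0, -1, 0, 0, 2, -1], [0, -1, 0, 0, 0, 0, -1, 2]].
All simple roots have the same length, so the diagram is simply laced. The associated Dynkin diagram is a chain of 8 nodes with single edges (A_8), so the type is A_8 (the algebra sl(9)).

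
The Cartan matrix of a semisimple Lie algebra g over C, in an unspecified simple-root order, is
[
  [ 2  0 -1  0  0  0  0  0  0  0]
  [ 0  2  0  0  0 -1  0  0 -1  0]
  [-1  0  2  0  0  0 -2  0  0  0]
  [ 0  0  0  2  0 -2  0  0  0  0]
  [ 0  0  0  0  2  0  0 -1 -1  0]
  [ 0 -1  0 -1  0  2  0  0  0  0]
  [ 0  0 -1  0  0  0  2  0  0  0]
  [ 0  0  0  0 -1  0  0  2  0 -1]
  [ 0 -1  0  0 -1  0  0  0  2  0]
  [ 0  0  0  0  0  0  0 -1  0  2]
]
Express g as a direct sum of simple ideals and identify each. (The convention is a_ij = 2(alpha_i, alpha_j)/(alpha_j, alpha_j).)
B_3 (so(7)) ⊕ C_7 (sp(14))

The diagram associated to this matrix has two connected components: the simple roots {alpha_1, alpha_3, alpha_7} form a chain of 3 nodes with a double edge at one end; the terminal node there is the unique short simple root (B_3), and {alpha_2, alpha_4, alpha_5, alpha_6, alpha_8, alpha_9, alpha_10} form a chain of 7 nodes with a double edge at one end; the terminal node there is the unique long simple root (C_7). A semisimple Lie algebra decomposes uniquely as the direct sum of simple ideals, one per connected component of its Dynkin diagram, so g ≅ B_3 ⊕ C_7 (dimension 21 + 105 = 126).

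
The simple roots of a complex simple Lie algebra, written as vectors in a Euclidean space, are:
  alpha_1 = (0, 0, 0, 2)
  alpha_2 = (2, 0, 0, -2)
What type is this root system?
Compute the Cartan integers a_ij = 2(alpha_i, alpha_j)/(alpha_j, alpha_j); the resulting 2x2 Cartan matrix is
[[2, -1], [-2, 2]].
The roots have two lengths (squared-length ratio 2:1); the short ones are alpha_{1}. The associated Dynkin diagram is a chain of 2 nodes with a double edge at one end; the terminal node there is the unique short simple root (B_2), so the type is B_2 (the algebra so(5)).

type B_2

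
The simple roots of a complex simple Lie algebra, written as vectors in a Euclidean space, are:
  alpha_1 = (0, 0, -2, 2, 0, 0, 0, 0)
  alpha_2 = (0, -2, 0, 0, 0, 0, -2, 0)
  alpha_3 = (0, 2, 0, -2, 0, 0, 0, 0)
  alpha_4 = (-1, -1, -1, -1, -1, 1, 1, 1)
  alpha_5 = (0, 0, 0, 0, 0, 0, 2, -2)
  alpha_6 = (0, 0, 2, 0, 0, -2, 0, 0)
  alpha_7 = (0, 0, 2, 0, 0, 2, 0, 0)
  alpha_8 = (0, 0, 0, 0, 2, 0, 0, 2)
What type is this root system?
Compute the Cartan integers a_ij = 2(alpha_i, alpha_j)/(alpha_j, alpha_j); the resulting 8x8 Cartan matrix is
[[2, 0, -1, 0, 0, -1, -1, 0], [0, 2, -1, 0, -1, 0, 0, 0], [-1, -1, 2, 0, 0, 0, 0, 0], [0, 0, 0, 2, 0, -1, 0, 0], [0, -1, 0, 0, 2, 0, 0, -1], [-1, 0, 0, -1, 0, 2, 0, 0], [-1, 0, 0, 0, 0, 0, 2, 0], [0, 0, 0, 0, -1, 0, 0, 2]].
All simple roots have the same length, so the diagram is simply laced. The associated Dynkin diagram is a chain of 7 nodes with one extra node attached to the third node from one end (E_8), so the type is E_8.

E_8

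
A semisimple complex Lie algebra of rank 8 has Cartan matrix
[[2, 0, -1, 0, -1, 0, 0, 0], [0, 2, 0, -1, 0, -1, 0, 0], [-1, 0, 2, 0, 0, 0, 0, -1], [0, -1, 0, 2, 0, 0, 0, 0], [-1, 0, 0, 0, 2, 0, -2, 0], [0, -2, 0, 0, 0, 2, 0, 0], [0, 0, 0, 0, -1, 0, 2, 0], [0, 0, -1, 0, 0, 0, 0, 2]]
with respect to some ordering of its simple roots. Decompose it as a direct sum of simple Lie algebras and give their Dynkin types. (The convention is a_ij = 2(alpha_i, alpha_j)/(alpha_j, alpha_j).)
B_5 ⊕ C_3

The diagram associated to this matrix has two connected components: the simple roots {alpha_1, alpha_3, alpha_5, alpha_7, alpha_8} form a chain of 5 nodes with a double edge at one end; the terminal node there is the unique short simple root (B_5), and {alpha_2, alpha_4, alpha_6} form a chain of 3 nodes with a double edge at one end; the terminal node there is the unique long simple root (C_3). A semisimple Lie algebra decomposes uniquely as the direct sum of simple ideals, one per connected component of its Dynkin diagram, so g ≅ B_5 ⊕ C_3 (dimension 55 + 21 = 76).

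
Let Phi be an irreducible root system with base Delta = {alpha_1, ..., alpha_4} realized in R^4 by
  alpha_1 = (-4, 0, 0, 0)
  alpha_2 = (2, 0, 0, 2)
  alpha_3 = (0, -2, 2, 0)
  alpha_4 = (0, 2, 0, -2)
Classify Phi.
Compute the Cartan integers a_ij = 2(alpha_i, alpha_j)/(alpha_j, alpha_j); the resulting 4x4 Cartan matrix is
[[2, -2, 0, 0], [-1, 2, 0, -1], [0, 0, 2, -1], [0, -1, -1, 2]].
The roots have two lengths (squared-length ratio 2:1); the short ones are alpha_{2,3,4}. The associated Dynkin diagram is a chain of 4 nodes with a double edge at one end; the terminal node there is the unique long simple root (C_4), so the type is C_4 (the algebra sp(8)).

C_4 (sp(8))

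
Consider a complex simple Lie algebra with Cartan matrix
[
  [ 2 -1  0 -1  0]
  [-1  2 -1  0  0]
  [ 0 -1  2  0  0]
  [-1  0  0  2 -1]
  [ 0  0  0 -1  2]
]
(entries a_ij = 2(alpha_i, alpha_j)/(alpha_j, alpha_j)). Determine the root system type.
The matrix has rank 5 with 2's on the diagonal. Reading the off-diagonal entries as Dynkin edges (a single edge where a_ij = a_ji = -1; a double or triple edge where a_ij * a_ji = 2 or 3), the diagram is a chain of 5 nodes with single edges (A_5). One simple-root ordering that puts it in standard form is (alpha_3, alpha_2, alpha_1, alpha_4, alpha_5). So the algebra is type A_5, i.e. sl(6).

A_5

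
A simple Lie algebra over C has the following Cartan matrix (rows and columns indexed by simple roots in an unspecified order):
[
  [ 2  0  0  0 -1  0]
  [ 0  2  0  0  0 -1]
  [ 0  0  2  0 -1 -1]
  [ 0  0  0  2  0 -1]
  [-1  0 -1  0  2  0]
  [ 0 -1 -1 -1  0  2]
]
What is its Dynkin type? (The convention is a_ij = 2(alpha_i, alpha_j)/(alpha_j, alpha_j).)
The matrix has rank 6 with 2's on the diagonal. Reading the off-diagonal entries as Dynkin edges (a single edge where a_ij = a_ji = -1; a double or triple edge where a_ij * a_ji = 2 or 3), the diagram is a chain of 4 nodes with a fork of two nodes at one end (D_6). One simple-root ordering that puts it in standard form is (alpha_1, alpha_5, alpha_3, alpha_6, alpha_2, alpha_4). So the algebra is type D_6, i.e. so(12).

D6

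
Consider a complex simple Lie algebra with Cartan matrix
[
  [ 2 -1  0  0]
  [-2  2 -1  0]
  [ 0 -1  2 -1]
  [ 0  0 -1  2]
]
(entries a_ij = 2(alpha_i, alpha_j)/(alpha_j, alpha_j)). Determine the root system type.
type B_4

The matrix has rank 4 with 2's on the diagonal. Reading the off-diagonal entries as Dynkin edges (a single edge where a_ij = a_ji = -1; a double or triple edge where a_ij * a_ji = 2 or 3), the diagram is a chain of 4 nodes with a double edge at one end; the terminal node there is the unique short simple root (B_4). One simple-root ordering that puts it in standard form is (alpha_4, alpha_3, alpha_2, alpha_1). So the algebra is type B_4, i.e. so(9).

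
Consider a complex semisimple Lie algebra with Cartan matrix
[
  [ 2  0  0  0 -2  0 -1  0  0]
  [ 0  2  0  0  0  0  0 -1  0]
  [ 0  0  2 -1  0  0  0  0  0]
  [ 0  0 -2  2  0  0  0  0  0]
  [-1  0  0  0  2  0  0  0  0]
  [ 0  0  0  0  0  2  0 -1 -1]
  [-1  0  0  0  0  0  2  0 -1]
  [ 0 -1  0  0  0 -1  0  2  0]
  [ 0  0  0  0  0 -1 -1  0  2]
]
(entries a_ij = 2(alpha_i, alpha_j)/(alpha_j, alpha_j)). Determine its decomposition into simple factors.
type B_2 + type B_7

The diagram associated to this matrix has two connected components: the simple roots {alpha_3, alpha_4} form a chain of 2 nodes with a double edge at one end; the terminal node there is the unique short simple root (B_2), and {alpha_1, alpha_2, alpha_5, alpha_6, alpha_7, alpha_8, alpha_9} form a chain of 7 nodes with a double edge at one end; the terminal node there is the unique short simple root (B_7). A semisimple Lie algebra decomposes uniquely as the direct sum of simple ideals, one per connected component of its Dynkin diagram, so g ≅ B_2 ⊕ B_7 (dimension 10 + 105 = 115).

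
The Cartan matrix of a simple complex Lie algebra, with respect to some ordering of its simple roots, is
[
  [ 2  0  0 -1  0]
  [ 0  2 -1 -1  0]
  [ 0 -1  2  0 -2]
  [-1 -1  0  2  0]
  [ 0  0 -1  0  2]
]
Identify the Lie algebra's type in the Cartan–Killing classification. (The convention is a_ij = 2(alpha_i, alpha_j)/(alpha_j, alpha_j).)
The matrix has rank 5 with 2's on the diagonal. Reading the off-diagonal entries as Dynkin edges (a single edge where a_ij = a_ji = -1; a double or triple edge where a_ij * a_ji = 2 or 3), the diagram is a chain of 5 nodes with a double edge at one end; the terminal node there is the unique short simple root (B_5). One simple-root ordering that puts it in standard form is (alpha_1, alpha_4, alpha_2, alpha_3, alpha_5). So the algebra is type B_5, i.e. so(11).

B_5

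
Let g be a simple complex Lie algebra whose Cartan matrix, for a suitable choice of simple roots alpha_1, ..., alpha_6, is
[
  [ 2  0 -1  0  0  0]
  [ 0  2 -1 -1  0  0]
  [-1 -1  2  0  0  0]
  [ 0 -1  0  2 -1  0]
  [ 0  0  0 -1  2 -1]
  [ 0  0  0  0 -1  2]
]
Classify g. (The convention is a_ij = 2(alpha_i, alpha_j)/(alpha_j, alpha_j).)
A_6 (sl(7))

The matrix has rank 6 with 2's on the diagonal. Reading the off-diagonal entries as Dynkin edges (a single edge where a_ij = a_ji = -1; a double or triple edge where a_ij * a_ji = 2 or 3), the diagram is a chain of 6 nodes with single edges (A_6). One simple-root ordering that puts it in standard form is (alpha_1, alpha_3, alpha_2, alpha_4, alpha_5, alpha_6). So the algebra is type A_6, i.e. sl(7).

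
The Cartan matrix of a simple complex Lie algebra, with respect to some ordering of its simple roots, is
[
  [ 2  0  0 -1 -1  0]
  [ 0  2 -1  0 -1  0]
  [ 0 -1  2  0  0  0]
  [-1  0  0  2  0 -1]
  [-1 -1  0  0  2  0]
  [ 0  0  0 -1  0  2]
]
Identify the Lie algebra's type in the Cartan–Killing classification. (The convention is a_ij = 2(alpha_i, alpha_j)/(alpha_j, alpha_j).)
The matrix has rank 6 with 2's on the diagonal. Reading the off-diagonal entries as Dynkin edges (a single edge where a_ij = a_ji = -1; a double or triple edge where a_ij * a_ji = 2 or 3), the diagram is a chain of 6 nodes with single edges (A_6). One simple-root ordering that puts it in standard form is (alpha_6, alpha_4, alpha_1, alpha_5, alpha_2, alpha_3). So the algebra is type A_6, i.e. sl(7).

type A_6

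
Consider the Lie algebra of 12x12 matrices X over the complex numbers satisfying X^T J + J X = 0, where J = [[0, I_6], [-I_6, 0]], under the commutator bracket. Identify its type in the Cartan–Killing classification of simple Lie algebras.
C6

This is sp(12), which has dimension 12(12+1)/2 = 78 and rank 12/2 = 6. In the classification of classical Lie algebras, the symplectic algebra sp(2n) has type C_n; here n = 6, so the Dynkin diagram is a chain of 6 nodes with a double edge at one end; the terminal node there is the unique long simple root (C_6). Hence the type is C_6.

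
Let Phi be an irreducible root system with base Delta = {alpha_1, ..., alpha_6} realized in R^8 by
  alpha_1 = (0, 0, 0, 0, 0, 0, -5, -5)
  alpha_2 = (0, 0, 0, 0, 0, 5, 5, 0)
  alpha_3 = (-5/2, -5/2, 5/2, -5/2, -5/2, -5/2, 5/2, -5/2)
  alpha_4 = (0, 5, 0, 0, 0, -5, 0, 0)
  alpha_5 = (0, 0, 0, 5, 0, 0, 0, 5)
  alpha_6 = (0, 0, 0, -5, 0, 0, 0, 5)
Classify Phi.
E_6

Compute the Cartan integers a_ij = 2(alpha_i, alpha_j)/(alpha_j, alpha_j); the resulting 6x6 Cartan matrix is
[[2, -1, 0, 0, -1, -1], [-1, 2, 0, -1, 0, 0], [0, 0, 2, 0, -1, 0], [0, -1, 0, 2, 0, 0], [-1, 0, -1, 0, 2, 0], [-1, 0, 0, 0, 0, 2]].
All simple roots have the same length, so the diagram is simply laced. The associated Dynkin diagram is a chain of 5 nodes with one extra node attached to the third node from one end (E_6), so the type is E_6.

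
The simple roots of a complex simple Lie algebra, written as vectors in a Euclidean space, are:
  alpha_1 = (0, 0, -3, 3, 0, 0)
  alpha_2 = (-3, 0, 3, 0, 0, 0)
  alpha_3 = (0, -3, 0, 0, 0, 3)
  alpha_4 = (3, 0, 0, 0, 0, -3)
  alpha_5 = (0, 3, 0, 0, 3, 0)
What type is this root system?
A_5

Compute the Cartan integers a_ij = 2(alpha_i, alpha_j)/(alpha_j, alpha_j); the resulting 5x5 Cartan matrix is
[[2, -1, 0, 0, 0], [-1, 2, 0, -1, 0], [0, 0, 2, -1, -1], [0, -1, -1, 2, 0], [0, 0, -1, 0, 2]].
All simple roots have the same length, so the diagram is simply laced. The associated Dynkin diagram is a chain of 5 nodes with single edges (A_5), so the type is A_5 (the algebra sl(6)).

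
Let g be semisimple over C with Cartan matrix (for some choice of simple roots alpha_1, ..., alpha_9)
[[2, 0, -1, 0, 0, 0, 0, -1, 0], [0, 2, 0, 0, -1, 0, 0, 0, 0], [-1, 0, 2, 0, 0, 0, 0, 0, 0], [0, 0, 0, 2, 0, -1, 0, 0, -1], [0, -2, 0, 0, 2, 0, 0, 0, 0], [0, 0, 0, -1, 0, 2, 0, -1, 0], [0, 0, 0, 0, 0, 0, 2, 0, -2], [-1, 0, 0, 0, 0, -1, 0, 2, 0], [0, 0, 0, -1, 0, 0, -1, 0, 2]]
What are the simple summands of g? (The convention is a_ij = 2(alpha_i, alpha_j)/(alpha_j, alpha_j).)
type B_2 ⊕ type C_7

The diagram associated to this matrix has two connected components: the simple roots {alpha_2, alpha_5} form a chain of 2 nodes with a double edge at one end; the terminal node there is the unique short simple root (B_2), and {alpha_1, alpha_3, alpha_4, alpha_6, alpha_7, alpha_8, alpha_9} form a chain of 7 nodes with a double edge at one end; the terminal node there is the unique long simple root (C_7). A semisimple Lie algebra decomposes uniquely as the direct sum of simple ideals, one per connected component of its Dynkin diagram, so g ≅ B_2 ⊕ C_7 (dimension 10 + 105 = 115).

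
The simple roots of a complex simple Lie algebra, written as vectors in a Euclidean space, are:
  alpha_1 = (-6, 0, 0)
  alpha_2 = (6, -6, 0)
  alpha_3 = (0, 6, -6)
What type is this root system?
Compute the Cartan integers a_ij = 2(alpha_i, alpha_j)/(alpha_j, alpha_j); the resulting 3x3 Cartan matrix is
[[2, -1, 0], [-2, 2, -1], [0, -1, 2]].
The roots have two lengths (squared-length ratio 2:1); the short ones are alpha_{1}. The associated Dynkin diagram is a chain of 3 nodes with a double edge at one end; the terminal node there is the unique short simple root (B_3), so the type is B_3 (the algebra so(7)).

B_3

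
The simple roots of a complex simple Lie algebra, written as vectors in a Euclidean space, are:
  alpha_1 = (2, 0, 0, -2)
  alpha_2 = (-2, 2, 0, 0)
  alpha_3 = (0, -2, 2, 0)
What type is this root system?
A3

Compute the Cartan integers a_ij = 2(alpha_i, alpha_j)/(alpha_j, alpha_j); the resulting 3x3 Cartan matrix is
[[2, -1, 0], [-1, 2, -1], [0, -1, 2]].
All simple roots have the same length, so the diagram is simply laced. The associated Dynkin diagram is a chain of 3 nodes with single edges (A_3), so the type is A_3 (the algebra sl(4)).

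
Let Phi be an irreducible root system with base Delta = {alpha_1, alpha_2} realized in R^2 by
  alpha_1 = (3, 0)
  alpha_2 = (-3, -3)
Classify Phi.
B_2 (so(5))

Compute the Cartan integers a_ij = 2(alpha_i, alpha_j)/(alpha_j, alpha_j); the resulting 2x2 Cartan matrix is
[[2, -1], [-2, 2]].
The roots have two lengths (squared-length ratio 2:1); the short ones are alpha_{1}. The associated Dynkin diagram is a chain of 2 nodes with a double edge at one end; the terminal node there is the unique short simple root (B_2), so the type is B_2 (the algebra so(5)).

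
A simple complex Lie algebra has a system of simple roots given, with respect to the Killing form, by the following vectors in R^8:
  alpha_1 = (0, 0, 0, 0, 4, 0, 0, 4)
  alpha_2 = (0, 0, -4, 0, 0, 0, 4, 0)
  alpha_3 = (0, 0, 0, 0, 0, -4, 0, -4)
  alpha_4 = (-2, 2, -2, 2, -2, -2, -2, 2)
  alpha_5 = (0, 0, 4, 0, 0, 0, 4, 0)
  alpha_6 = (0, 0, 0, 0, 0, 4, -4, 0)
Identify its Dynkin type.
Compute the Cartan integers a_ij = 2(alpha_i, alpha_j)/(alpha_j, alpha_j); the resulting 6x6 Cartan matrix is
[[2, 0, -1, 0, 0, 0], [0, 2, 0, 0, 0, -1], [-1, 0, 2, 0, 0, -1], [0, 0, 0, 2, -1, 0], [0, 0, 0, -1, 2, -1], [0, -1, -1, 0, -1, 2]].
All simple roots have the same length, so the diagram is simply laced. The associated Dynkin diagram is a chain of 5 nodes with one extra node attached to the third node from one end (E_6), so the type is E_6.

E_6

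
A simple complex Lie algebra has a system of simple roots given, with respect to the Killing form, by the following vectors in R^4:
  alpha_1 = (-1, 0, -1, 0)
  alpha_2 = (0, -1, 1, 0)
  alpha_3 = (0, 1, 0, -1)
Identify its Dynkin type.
type A_3

Compute the Cartan integers a_ij = 2(alpha_i, alpha_j)/(alpha_j, alpha_j); the resulting 3x3 Cartan matrix is
[[2, -1, 0], [-1, 2, -1], [0, -1, 2]].
All simple roots have the same length, so the diagram is simply laced. The associated Dynkin diagram is a chain of 3 nodes with single edges (A_3), so the type is A_3 (the algebra sl(4)).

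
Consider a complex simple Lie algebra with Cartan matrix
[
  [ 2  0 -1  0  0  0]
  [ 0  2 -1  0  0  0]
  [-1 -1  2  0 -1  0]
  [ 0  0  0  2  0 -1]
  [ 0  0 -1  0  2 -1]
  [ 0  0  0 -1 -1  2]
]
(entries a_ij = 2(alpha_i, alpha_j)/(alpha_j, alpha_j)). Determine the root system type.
D_6 (so(12))

The matrix has rank 6 with 2's on the diagonal. Reading the off-diagonal entries as Dynkin edges (a single edge where a_ij = a_ji = -1; a double or triple edge where a_ij * a_ji = 2 or 3), the diagram is a chain of 4 nodes with a fork of two nodes at one end (D_6). One simple-root ordering that puts it in standard form is (alpha_4, alpha_6, alpha_5, alpha_3, alpha_2, alpha_1). So the algebra is type D_6, i.e. so(12).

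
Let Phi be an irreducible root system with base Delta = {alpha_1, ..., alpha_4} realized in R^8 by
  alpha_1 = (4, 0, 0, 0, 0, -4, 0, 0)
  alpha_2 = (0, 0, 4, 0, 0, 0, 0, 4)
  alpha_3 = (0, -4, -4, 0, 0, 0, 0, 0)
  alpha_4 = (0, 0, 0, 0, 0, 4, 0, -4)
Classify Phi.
Compute the Cartan integers a_ij = 2(alpha_i, alpha_j)/(alpha_j, alpha_j); the resulting 4x4 Cartan matrix is
[[2, 0, 0, -1], [0, 2, -1, -1], [0, -1, 2, 0], [-1, -1, 0, 2]].
All simple roots have the same length, so the diagram is simply laced. The associated Dynkin diagram is a chain of 4 nodes with single edges (A_4), so the type is A_4 (the algebra sl(5)).

A_4 (sl(5))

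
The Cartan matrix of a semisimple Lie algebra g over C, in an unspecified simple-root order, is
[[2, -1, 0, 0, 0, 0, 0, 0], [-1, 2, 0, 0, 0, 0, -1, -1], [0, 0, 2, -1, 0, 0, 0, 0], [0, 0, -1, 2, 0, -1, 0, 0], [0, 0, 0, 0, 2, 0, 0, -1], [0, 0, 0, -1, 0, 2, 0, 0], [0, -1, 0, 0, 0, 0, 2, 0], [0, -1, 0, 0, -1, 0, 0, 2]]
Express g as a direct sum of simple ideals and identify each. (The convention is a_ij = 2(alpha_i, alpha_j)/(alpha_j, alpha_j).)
The diagram associated to this matrix has two connected components: the simple roots {alpha_3, alpha_4, alpha_6} form a chain of 3 nodes with single edges (A_3), and {alpha_1, alpha_2, alpha_5, alpha_7, alpha_8} form a chain of 3 nodes with a fork of two nodes at one end (D_5). A semisimple Lie algebra decomposes uniquely as the direct sum of simple ideals, one per connected component of its Dynkin diagram, so g ≅ A_3 ⊕ D_5 (dimension 15 + 45 = 60).

A3 ⊕ D5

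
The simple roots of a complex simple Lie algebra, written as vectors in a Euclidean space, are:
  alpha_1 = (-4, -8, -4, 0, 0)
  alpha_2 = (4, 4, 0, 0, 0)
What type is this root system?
type G_2

Compute the Cartan integers a_ij = 2(alpha_i, alpha_j)/(alpha_j, alpha_j); the resulting 2x2 Cartan matrix is
[[2, -3], [-1, 2]].
The roots have two lengths (squared-length ratio 3:1); the short ones are alpha_{2}. The associated Dynkin diagram is two nodes joined by a triple edge (G_2), so the type is G_2.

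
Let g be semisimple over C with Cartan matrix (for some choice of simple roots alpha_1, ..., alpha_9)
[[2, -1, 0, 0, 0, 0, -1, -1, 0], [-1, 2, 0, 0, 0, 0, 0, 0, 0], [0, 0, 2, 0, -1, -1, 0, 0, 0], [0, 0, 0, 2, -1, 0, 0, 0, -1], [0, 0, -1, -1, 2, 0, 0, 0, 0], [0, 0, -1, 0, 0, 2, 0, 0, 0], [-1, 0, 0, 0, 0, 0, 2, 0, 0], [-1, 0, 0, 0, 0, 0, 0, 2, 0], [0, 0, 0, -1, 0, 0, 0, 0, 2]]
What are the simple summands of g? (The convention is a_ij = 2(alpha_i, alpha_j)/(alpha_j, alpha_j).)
A_5 (sl(6)) + D_4 (so(8))

The diagram associated to this matrix has two connected components: the simple roots {alpha_3, alpha_4, alpha_5, alpha_6, alpha_9} form a chain of 5 nodes with single edges (A_5), and {alpha_1, alpha_2, alpha_7, alpha_8} form a chain of 2 nodes with a fork of two nodes at one end (D_4). A semisimple Lie algebra decomposes uniquely as the direct sum of simple ideals, one per connected component of its Dynkin diagram, so g ≅ A_5 ⊕ D_4 (dimension 35 + 28 = 63).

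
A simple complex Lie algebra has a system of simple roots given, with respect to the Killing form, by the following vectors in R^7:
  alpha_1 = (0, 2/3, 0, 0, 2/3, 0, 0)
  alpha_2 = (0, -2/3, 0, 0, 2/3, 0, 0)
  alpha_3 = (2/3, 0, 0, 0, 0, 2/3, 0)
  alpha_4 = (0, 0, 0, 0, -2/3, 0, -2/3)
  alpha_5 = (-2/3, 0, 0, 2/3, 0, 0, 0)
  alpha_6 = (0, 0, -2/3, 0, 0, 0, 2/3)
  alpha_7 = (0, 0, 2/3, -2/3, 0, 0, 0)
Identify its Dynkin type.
D7

Compute the Cartan integers a_ij = 2(alpha_i, alpha_j)/(alpha_j, alpha_j); the resulting 7x7 Cartan matrix is
[[2, 0, 0, -1, 0, 0, 0], [0, 2, 0, -1, 0, 0, 0], [0, 0, 2, 0, -1, 0, 0], [-1, -1, 0, 2, 0, -1, 0], [0, 0, -1, 0, 2, 0, -1], [0, 0, 0, -1, 0, 2, -1], [0, 0, 0, 0, -1, -1, 2]].
All simple roots have the same length, so the diagram is simply laced. The associated Dynkin diagram is a chain of 5 nodes with a fork of two nodes at one end (D_7), so the type is D_7 (the algebra so(14)).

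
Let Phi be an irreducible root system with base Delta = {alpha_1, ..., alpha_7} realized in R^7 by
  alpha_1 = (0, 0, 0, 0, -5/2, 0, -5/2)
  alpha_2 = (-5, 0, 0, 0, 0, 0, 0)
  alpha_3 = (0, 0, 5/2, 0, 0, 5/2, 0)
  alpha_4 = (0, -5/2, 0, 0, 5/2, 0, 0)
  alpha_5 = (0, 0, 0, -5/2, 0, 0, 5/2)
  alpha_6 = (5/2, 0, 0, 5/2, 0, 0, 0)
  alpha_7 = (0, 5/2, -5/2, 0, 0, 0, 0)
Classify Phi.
C_7

Compute the Cartan integers a_ij = 2(alpha_i, alpha_j)/(alpha_j, alpha_j); the resulting 7x7 Cartan matrix is
[[2, 0, 0, -1, -1, 0, 0], [0, 2, 0, 0, 0, -2, 0], [0, 0, 2, 0, 0, 0, -1], [-1, 0, 0, 2, 0, 0, -1], [-1, 0, 0, 0, 2, -1, 0], [0, -1, 0, 0, -1, 2, 0], [0, 0, -1, -1, 0, 0, 2]].
The roots have two lengths (squared-length ratio 2:1); the short ones are alpha_{1,3,4,5,6,7}. The associated Dynkin diagram is a chain of 7 nodes with a double edge at one end; the terminal node there is the unique long simple root (C_7), so the type is C_7 (the algebra sp(14)).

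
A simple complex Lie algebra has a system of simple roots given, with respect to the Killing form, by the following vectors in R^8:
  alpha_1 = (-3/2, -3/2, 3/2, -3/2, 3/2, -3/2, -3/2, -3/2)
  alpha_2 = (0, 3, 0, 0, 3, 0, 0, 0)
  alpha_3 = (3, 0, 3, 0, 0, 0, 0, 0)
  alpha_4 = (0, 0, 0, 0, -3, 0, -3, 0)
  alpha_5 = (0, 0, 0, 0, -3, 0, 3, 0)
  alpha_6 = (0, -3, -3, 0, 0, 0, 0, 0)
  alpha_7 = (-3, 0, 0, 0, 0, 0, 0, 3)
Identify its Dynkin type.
Compute the Cartan integers a_ij = 2(alpha_i, alpha_j)/(alpha_j, alpha_j); the resulting 7x7 Cartan matrix is
[[2, 0, 0, 0, -1, 0, 0], [0, 2, 0, -1, -1, -1, 0], [0, 0, 2, 0, 0, -1, -1], [0, -1, 0, 2, 0, 0, 0], [-1, -1, 0, 0, 2, 0, 0], [0, -1, -1, 0, 0, 2, 0], [0, 0, -1, 0, 0, 0, 2]].
All simple roots have the same length, so the diagram is simply laced. The associated Dynkin diagram is a chain of 6 nodes with one extra node attached to the third node from one end (E_7), so the type is E_7.

E_7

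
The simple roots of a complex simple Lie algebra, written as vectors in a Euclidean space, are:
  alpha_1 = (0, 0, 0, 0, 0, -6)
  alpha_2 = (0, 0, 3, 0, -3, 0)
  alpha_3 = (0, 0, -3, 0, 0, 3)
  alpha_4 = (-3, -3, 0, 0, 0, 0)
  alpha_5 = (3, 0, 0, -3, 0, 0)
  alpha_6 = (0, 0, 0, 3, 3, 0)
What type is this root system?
Compute the Cartan integers a_ij = 2(alpha_i, alpha_j)/(alpha_j, alpha_j); the resulting 6x6 Cartan matrix is
[[2, 0, -2, 0, 0, 0], [0, 2, -1, 0, 0, -1], [-1, -1, 2, 0, 0, 0], [0, 0, 0, 2, -1, 0], [0, 0, 0, -1, 2, -1], [0, -1, 0, 0, -1, 2]].
The roots have two lengths (squared-length ratio 2:1); the short ones are alpha_{2,3,4,5,6}. The associated Dynkin diagram is a chain of 6 nodes with a double edge at one end; the terminal node there is the unique long simple root (C_6), so the type is C_6 (the algebra sp(12)).

C6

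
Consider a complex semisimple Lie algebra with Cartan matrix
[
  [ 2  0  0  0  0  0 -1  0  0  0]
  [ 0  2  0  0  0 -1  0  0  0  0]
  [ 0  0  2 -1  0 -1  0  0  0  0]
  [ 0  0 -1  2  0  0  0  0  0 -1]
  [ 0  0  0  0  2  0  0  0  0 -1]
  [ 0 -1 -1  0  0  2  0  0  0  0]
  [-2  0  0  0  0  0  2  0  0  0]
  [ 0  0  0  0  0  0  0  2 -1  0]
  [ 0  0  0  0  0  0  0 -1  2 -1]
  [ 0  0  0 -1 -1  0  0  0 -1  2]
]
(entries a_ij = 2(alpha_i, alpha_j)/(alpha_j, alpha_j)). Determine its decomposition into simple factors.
type B_2 + type E_8

The diagram associated to this matrix has two connected components: the simple roots {alpha_1, alpha_7} form a chain of 2 nodes with a double edge at one end; the terminal node there is the unique short simple root (B_2), and {alpha_2, alpha_3, alpha_4, alpha_5, alpha_6, alpha_8, alpha_9, alpha_10} form a chain of 7 nodes with one extra node attached to the third node from one end (E_8). A semisimple Lie algebra decomposes uniquely as the direct sum of simple ideals, one per connected component of its Dynkin diagram, so g ≅ B_2 ⊕ E_8 (dimension 10 + 248 = 258).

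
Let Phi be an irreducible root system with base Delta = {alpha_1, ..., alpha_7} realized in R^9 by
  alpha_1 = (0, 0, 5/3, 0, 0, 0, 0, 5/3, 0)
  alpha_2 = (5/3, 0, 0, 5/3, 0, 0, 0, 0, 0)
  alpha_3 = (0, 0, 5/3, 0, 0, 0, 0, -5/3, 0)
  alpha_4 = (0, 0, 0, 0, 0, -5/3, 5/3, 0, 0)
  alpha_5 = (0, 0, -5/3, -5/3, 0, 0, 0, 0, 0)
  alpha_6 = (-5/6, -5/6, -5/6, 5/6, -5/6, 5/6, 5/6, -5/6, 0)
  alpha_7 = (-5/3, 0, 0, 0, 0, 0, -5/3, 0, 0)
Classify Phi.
E_7

Compute the Cartan integers a_ij = 2(alpha_i, alpha_j)/(alpha_j, alpha_j); the resulting 7x7 Cartan matrix is
[[2, 0, 0, 0, -1, -1, 0], [0, 2, 0, 0, -1, 0, -1], [0, 0, 2, 0, -1, 0, 0], [0, 0, 0, 2, 0, 0, -1], [-1, -1, -1, 0, 2, 0, 0], [-1, 0, 0, 0, 0, 2, 0], [0, -1, 0, -1, 0, 0, 2]].
All simple roots have the same length, so the diagram is simply laced. The associated Dynkin diagram is a chain of 6 nodes with one extra node attached to the third node from one end (E_7), so the type is E_7.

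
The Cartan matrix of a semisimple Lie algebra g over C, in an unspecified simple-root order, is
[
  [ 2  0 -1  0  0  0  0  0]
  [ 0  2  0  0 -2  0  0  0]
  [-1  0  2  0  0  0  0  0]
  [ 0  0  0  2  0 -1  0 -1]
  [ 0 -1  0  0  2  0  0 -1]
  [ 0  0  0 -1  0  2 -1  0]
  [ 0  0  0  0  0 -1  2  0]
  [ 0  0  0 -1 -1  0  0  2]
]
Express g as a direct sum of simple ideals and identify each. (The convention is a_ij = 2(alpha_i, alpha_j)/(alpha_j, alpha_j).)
The diagram associated to this matrix has two connected components: the simple roots {alpha_1, alpha_3} form a chain of 2 nodes with single edges (A_2), and {alpha_2, alpha_4, alpha_5, alpha_6, alpha_7, alpha_8} form a chain of 6 nodes with a double edge at one end; the terminal node there is the unique long simple root (C_6). A semisimple Lie algebra decomposes uniquely as the direct sum of simple ideals, one per connected component of its Dynkin diagram, so g ≅ A_2 ⊕ C_6 (dimension 8 + 78 = 86).

type A_2 ⊕ type C_6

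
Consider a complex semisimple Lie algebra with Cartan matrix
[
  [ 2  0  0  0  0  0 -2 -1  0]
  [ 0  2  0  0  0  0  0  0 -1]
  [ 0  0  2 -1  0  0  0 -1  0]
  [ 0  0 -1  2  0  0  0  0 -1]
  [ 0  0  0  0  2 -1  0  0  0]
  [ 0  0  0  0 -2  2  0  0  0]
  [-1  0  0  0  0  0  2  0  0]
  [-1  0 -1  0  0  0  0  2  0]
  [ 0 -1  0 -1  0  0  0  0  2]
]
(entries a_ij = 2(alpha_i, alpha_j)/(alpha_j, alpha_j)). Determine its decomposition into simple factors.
The diagram associated to this matrix has two connected components: the simple roots {alpha_5, alpha_6} form a chain of 2 nodes with a double edge at one end; the terminal node there is the unique short simple root (B_2), and {alpha_1, alpha_2, alpha_3, alpha_4, alpha_7, alpha_8, alpha_9} form a chain of 7 nodes with a double edge at one end; the terminal node there is the unique short simple root (B_7). A semisimple Lie algebra decomposes uniquely as the direct sum of simple ideals, one per connected component of its Dynkin diagram, so g ≅ B_2 ⊕ B_7 (dimension 10 + 105 = 115).

B_2 + B_7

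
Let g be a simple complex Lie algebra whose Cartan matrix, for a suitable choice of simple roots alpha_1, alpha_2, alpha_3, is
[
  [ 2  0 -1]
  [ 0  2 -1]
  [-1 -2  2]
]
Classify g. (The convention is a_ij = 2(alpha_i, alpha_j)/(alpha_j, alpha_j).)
B3

The matrix has rank 3 with 2's on the diagonal. Reading the off-diagonal entries as Dynkin edges (a single edge where a_ij = a_ji = -1; a double or triple edge where a_ij * a_ji = 2 or 3), the diagram is a chain of 3 nodes with a double edge at one end; the terminal node there is the unique short simple root (B_3). One simple-root ordering that puts it in standard form is (alpha_1, alpha_3, alpha_2). So the algebra is type B_3, i.e. so(7).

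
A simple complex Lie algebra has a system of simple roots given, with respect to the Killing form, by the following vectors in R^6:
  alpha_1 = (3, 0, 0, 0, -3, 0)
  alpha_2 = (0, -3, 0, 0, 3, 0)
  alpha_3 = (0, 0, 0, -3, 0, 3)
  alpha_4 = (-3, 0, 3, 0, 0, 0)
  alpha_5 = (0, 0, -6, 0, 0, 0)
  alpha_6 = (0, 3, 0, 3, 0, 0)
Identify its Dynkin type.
type C_6

Compute the Cartan integers a_ij = 2(alpha_i, alpha_j)/(alpha_j, alpha_j); the resulting 6x6 Cartan matrix is
[[2, -1, 0, -1, 0, 0], [-1, 2, 0, 0, 0, -1], [0, 0, 2, 0, 0, -1], [-1, 0, 0, 2, -1, 0], [0, 0, 0, -2, 2, 0], [0, -1, -1, 0, 0, 2]].
The roots have two lengths (squared-length ratio 2:1); the short ones are alpha_{1,2,3,4,6}. The associated Dynkin diagram is a chain of 6 nodes with a double edge at one end; the terminal node there is the unique long simple root (C_6), so the type is C_6 (the algebra sp(12)).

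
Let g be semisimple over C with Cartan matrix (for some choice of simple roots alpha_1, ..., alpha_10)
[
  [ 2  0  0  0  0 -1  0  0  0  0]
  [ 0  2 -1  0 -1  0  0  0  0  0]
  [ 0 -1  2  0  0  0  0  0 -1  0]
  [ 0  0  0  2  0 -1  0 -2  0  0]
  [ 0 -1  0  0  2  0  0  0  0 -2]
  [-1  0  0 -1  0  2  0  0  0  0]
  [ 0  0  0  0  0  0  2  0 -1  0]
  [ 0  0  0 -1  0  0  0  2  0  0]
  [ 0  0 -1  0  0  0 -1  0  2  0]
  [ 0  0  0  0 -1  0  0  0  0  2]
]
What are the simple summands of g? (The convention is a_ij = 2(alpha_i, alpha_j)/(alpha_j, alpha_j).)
The diagram associated to this matrix has two connected components: the simple roots {alpha_1, alpha_4, alpha_6, alpha_8} form a chain of 4 nodes with a double edge at one end; the terminal node there is the unique short simple root (B_4), and {alpha_2, alpha_3, alpha_5, alpha_7, alpha_9, alpha_10} form a chain of 6 nodes with a double edge at one end; the terminal node there is the unique short simple root (B_6). A semisimple Lie algebra decomposes uniquely as the direct sum of simple ideals, one per connected component of its Dynkin diagram, so g ≅ B_4 ⊕ B_6 (dimension 36 + 78 = 114).

type B_4 + type B_6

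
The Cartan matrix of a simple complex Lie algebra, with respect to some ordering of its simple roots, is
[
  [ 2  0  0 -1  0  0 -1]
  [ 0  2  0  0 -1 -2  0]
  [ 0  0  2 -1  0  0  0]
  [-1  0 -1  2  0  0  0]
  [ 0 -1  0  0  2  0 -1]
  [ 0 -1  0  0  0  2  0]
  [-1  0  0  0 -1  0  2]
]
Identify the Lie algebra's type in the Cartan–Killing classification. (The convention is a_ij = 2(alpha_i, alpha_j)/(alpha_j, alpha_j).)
The matrix has rank 7 with 2's on the diagonal. Reading the off-diagonal entries as Dynkin edges (a single edge where a_ij = a_ji = -1; a double or triple edge where a_ij * a_ji = 2 or 3), the diagram is a chain of 7 nodes with a double edge at one end; the terminal node there is the unique short simple root (B_7). One simple-root ordering that puts it in standard form is (alpha_3, alpha_4, alpha_1, alpha_7, alpha_5, alpha_2, alpha_6). So the algebra is type B_7, i.e. so(15).

B_7 (so(15))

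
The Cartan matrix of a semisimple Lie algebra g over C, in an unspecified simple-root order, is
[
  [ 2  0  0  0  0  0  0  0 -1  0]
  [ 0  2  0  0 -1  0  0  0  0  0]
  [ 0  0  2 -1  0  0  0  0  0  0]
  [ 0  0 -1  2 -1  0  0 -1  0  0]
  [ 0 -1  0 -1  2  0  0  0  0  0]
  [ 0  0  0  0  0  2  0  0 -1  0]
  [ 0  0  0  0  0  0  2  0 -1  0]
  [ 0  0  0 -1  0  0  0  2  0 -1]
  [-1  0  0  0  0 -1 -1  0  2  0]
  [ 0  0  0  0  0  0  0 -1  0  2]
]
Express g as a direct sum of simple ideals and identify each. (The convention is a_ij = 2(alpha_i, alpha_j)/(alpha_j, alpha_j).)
D_4 + E_6

The diagram associated to this matrix has two connected components: the simple roots {alpha_1, alpha_6, alpha_7, alpha_9} form a chain of 2 nodes with a fork of two nodes at one end (D_4), and {alpha_2, alpha_3, alpha_4, alpha_5, alpha_8, alpha_10} form a chain of 5 nodes with one extra node attached to the third node from one end (E_6). A semisimple Lie algebra decomposes uniquely as the direct sum of simple ideals, one per connected component of its Dynkin diagram, so g ≅ D_4 ⊕ E_6 (dimension 28 + 78 = 106).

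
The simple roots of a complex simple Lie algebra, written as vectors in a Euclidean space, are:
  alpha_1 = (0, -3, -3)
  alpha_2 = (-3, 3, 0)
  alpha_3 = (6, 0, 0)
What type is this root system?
Compute the Cartan integers a_ij = 2(alpha_i, alpha_j)/(alpha_j, alpha_j); the resulting 3x3 Cartan matrix is
[[2, -1, 0], [-1, 2, -1], [0, -2, 2]].
The roots have two lengths (squared-length ratio 2:1); the short ones are alpha_{1,2}. The associated Dynkin diagram is a chain of 3 nodes with a double edge at one end; the terminal node there is the unique long simple root (C_3), so the type is C_3 (the algebra sp(6)).

C_3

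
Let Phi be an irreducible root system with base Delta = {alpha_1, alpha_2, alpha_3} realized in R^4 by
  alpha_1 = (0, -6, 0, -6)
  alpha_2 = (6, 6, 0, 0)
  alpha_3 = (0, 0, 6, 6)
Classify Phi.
Compute the Cartan integers a_ij = 2(alpha_i, alpha_j)/(alpha_j, alpha_j); the resulting 3x3 Cartan matrix is
[[2, -1, -1], [-1, 2, 0], [-1, 0, 2]].
All simple roots have the same length, so the diagram is simply laced. The associated Dynkin diagram is a chain of 3 nodes with single edges (A_3), so the type is A_3 (the algebra sl(4)).

type A_3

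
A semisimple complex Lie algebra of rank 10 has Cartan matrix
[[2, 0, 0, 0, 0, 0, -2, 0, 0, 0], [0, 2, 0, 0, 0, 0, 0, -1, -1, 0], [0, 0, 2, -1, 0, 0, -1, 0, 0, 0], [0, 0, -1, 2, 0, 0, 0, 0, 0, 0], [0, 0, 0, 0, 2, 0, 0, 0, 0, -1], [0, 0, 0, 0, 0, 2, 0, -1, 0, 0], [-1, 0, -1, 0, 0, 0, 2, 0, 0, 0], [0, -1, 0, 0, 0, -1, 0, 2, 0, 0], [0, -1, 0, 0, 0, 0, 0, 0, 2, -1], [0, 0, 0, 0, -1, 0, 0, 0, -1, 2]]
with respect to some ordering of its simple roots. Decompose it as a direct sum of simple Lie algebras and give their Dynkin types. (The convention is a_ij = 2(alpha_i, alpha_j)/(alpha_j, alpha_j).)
A_6 ⊕ C_4

The diagram associated to this matrix has two connected components: the simple roots {alpha_2, alpha_5, alpha_6, alpha_8, alpha_9, alpha_10} form a chain of 6 nodes with single edges (A_6), and {alpha_1, alpha_3, alpha_4, alpha_7} form a chain of 4 nodes with a double edge at one end; the terminal node there is the unique long simple root (C_4). A semisimple Lie algebra decomposes uniquely as the direct sum of simple ideals, one per connected component of its Dynkin diagram, so g ≅ A_6 ⊕ C_4 (dimension 48 + 36 = 84).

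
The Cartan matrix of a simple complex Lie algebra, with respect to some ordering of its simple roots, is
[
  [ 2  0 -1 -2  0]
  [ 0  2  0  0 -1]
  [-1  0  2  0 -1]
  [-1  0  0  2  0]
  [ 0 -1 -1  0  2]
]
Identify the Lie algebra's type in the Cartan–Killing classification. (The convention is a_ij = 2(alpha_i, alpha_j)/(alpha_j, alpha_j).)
B_5

The matrix has rank 5 with 2's on the diagonal. Reading the off-diagonal entries as Dynkin edges (a single edge where a_ij = a_ji = -1; a double or triple edge where a_ij * a_ji = 2 or 3), the diagram is a chain of 5 nodes with a double edge at one end; the terminal node there is the unique short simple root (B_5). One simple-root ordering that puts it in standard form is (alpha_2, alpha_5, alpha_3, alpha_1, alpha_4). So the algebra is type B_5, i.e. so(11).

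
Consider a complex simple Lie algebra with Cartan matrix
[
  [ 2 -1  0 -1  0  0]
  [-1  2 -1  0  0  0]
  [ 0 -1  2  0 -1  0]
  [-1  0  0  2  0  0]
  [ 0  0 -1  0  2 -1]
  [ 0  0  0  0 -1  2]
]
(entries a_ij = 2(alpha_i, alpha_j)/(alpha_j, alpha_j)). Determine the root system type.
type A_6

The matrix has rank 6 with 2's on the diagonal. Reading the off-diagonal entries as Dynkin edges (a single edge where a_ij = a_ji = -1; a double or triple edge where a_ij * a_ji = 2 or 3), the diagram is a chain of 6 nodes with single edges (A_6). One simple-root ordering that puts it in standard form is (alpha_4, alpha_1, alpha_2, alpha_3, alpha_5, alpha_6). So the algebra is type A_6, i.e. sl(7).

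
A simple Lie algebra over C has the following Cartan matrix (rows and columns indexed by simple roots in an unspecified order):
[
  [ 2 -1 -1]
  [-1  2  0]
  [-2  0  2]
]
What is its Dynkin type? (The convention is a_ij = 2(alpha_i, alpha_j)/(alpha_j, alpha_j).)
The matrix has rank 3 with 2's on the diagonal. Reading the off-diagonal entries as Dynkin edges (a single edge where a_ij = a_ji = -1; a double or triple edge where a_ij * a_ji = 2 or 3), the diagram is a chain of 3 nodes with a double edge at one end; the terminal node there is the unique long simple root (C_3). One simple-root ordering that puts it in standard form is (alpha_2, alpha_1, alpha_3). So the algebra is type C_3, i.e. sp(6).

C_3 (sp(6))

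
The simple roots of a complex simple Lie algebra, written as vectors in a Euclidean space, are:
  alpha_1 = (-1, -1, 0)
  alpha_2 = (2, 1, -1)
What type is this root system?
G_2

Compute the Cartan integers a_ij = 2(alpha_i, alpha_j)/(alpha_j, alpha_j); the resulting 2x2 Cartan matrix is
[[2, -1], [-3, 2]].
The roots have two lengths (squared-length ratio 3:1); the short ones are alpha_{1}. The associated Dynkin diagram is two nodes joined by a triple edge (G_2), so the type is G_2.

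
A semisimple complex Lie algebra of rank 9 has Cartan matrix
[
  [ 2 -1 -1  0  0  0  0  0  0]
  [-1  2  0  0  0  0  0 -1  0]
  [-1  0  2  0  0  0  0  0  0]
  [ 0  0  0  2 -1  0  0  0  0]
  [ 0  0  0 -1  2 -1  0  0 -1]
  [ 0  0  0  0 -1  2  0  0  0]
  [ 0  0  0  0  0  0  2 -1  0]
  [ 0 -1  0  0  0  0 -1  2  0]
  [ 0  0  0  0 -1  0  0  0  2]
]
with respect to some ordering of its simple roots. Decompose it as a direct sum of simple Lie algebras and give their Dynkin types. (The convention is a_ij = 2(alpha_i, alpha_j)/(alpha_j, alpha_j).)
A_5 (sl(6)) ⊕ D_4 (so(8))

The diagram associated to this matrix has two connected components: the simple roots {alpha_1, alpha_2, alpha_3, alpha_7, alpha_8} form a chain of 5 nodes with single edges (A_5), and {alpha_4, alpha_5, alpha_6, alpha_9} form a chain of 2 nodes with a fork of two nodes at one end (D_4). A semisimple Lie algebra decomposes uniquely as the direct sum of simple ideals, one per connected component of its Dynkin diagram, so g ≅ A_5 ⊕ D_4 (dimension 35 + 28 = 63).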